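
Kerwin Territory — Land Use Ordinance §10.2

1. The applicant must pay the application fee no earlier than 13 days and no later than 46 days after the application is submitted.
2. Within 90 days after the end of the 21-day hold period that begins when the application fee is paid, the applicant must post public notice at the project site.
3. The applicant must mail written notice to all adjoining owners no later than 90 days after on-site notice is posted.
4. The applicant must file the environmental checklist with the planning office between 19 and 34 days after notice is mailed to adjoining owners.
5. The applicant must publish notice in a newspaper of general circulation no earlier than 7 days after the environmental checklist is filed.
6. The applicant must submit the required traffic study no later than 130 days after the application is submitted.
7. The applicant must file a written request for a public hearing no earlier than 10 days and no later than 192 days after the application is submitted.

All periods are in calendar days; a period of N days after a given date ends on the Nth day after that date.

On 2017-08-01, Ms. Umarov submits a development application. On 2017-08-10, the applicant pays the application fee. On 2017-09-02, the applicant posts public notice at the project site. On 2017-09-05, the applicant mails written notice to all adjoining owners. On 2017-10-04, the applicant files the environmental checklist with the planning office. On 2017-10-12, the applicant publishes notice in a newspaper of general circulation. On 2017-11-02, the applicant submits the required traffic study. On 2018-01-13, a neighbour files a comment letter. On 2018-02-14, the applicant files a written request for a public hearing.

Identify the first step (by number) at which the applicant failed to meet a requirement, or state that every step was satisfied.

Step 1 — 13 and 46 days from 2017-08-01 (when the application is submitted) are 2017-08-14 and 2017-09-16 respectively; 2017-08-10 is 4 days too early.
The procedure was therefore not followed at step 1.

Step 1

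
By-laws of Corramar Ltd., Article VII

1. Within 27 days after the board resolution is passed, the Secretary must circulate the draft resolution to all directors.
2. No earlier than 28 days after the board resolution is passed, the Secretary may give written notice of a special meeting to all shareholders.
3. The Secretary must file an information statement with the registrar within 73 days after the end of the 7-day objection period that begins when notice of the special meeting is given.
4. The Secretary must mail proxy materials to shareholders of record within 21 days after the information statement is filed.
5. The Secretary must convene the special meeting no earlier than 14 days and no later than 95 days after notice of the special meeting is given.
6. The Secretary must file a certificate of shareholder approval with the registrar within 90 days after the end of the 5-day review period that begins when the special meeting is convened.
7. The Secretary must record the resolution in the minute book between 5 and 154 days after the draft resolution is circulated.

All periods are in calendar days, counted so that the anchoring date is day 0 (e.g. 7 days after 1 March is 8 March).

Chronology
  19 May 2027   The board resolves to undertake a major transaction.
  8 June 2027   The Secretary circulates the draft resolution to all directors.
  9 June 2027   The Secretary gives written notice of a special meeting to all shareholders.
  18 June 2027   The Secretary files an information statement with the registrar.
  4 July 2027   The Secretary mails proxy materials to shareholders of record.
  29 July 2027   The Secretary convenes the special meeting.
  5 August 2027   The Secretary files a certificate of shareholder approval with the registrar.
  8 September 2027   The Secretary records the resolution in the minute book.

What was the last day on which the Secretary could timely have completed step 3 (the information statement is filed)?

28 August 2027

Notice of the special meeting is given on 9 June 2027; the 7-day objection period therefore ends 16 June 2027, and step 3 runs from that date. 73 days after 16 June 2027 is 28 August 2027.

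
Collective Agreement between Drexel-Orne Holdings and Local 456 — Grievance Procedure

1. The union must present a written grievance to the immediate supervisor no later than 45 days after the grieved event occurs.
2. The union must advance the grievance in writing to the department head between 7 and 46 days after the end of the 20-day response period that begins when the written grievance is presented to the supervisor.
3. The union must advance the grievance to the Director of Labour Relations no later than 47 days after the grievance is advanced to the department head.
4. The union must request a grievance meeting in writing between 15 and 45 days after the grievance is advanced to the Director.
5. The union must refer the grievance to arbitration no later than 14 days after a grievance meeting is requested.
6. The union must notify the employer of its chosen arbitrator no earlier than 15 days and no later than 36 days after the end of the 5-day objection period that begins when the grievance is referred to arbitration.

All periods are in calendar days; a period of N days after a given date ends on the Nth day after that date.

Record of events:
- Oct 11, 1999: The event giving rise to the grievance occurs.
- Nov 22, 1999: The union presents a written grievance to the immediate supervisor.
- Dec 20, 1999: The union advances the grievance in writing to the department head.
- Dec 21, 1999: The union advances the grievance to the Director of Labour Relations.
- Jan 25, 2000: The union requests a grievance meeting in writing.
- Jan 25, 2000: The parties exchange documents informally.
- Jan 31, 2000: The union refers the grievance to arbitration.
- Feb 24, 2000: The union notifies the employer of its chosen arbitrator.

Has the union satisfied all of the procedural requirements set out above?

Step 1 — counting 45 days from Oct 11, 1999 (when the grieved event occurs) gives a deadline of Nov 25, 1999; completed Nov 22, 1999, before the deadline.
Step 2 — 7 and 46 days from Dec 12, 1999 (end of the 20-day response period, which began when the written grievance is presented to the supervisor on Nov 22, 1999) are Dec 19, 1999 and Jan 27, 2000 respectively; done Dec 20, 1999 — within the window.
Step 3 — counting 47 days from Dec 20, 1999 (when the grievance is advanced to the department head) gives a deadline of Feb 5, 2000; done Dec 21, 1999 — timely.
Step 4 — 15 and 45 days from Dec 21, 1999 (when the grievance is advanced to the Director) are Jan 5, 2000 and Feb 4, 2000 respectively; done Jan 25, 2000, which is between those dates.
Step 5 — counting 14 days from Jan 25, 2000 (when a grievance meeting is requested) gives a deadline of Feb 8, 2000; completed Jan 31, 2000, before the deadline.
Step 6 — 15 and 36 days from Feb 5, 2000 (end of the 5-day objection period, which began when the grievance is referred to arbitration on Jan 31, 2000) are Feb 20, 2000 and Mar 12, 2000 respectively; done Feb 24, 2000 — within the window.

Yes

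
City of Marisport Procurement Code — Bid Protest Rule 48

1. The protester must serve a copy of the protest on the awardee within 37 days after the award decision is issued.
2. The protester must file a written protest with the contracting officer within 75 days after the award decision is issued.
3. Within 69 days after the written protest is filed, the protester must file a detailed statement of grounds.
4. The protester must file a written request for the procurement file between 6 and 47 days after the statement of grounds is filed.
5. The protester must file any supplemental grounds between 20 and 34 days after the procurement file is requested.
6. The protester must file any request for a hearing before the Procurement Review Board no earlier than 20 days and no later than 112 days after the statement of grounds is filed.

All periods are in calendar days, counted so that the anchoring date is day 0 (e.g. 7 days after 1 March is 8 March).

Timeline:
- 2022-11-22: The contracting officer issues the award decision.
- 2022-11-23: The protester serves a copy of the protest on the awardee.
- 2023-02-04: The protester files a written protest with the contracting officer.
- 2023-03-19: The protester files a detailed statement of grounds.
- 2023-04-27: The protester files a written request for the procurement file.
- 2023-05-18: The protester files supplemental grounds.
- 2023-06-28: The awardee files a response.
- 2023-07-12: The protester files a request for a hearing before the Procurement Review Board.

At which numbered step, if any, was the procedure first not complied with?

Step 6

Step 1 — counting 37 days from 2022-11-22 (when the award decision is issued) gives a deadline of 2022-12-29; 2022-11-23 is within that limit.
Step 2 — counting 75 days from 2022-11-22 (when the award decision is issued) gives a deadline of 2023-02-05; 2023-02-04 is within that limit.
Step 3 — counting 69 days from 2023-02-04 (when the written protest is filed) gives a deadline of 2023-04-14; done 2023-03-19 — timely.
Step 4 — 6 and 47 days from 2023-03-19 (when the statement of grounds is filed) are 2023-03-25 and 2023-05-05 respectively; done 2023-04-27, which is between those dates.
Step 5 — 20 and 34 days from 2023-04-27 (when the procurement file is requested) are 2023-05-17 and 2023-05-31 respectively; done 2023-05-18, which is between those dates.
Step 6 — 20 and 112 days from 2023-03-19 (when the statement of grounds is filed) are 2023-04-08 and 2023-07-09 respectively; 2023-07-12 is 3 days past the end of the window.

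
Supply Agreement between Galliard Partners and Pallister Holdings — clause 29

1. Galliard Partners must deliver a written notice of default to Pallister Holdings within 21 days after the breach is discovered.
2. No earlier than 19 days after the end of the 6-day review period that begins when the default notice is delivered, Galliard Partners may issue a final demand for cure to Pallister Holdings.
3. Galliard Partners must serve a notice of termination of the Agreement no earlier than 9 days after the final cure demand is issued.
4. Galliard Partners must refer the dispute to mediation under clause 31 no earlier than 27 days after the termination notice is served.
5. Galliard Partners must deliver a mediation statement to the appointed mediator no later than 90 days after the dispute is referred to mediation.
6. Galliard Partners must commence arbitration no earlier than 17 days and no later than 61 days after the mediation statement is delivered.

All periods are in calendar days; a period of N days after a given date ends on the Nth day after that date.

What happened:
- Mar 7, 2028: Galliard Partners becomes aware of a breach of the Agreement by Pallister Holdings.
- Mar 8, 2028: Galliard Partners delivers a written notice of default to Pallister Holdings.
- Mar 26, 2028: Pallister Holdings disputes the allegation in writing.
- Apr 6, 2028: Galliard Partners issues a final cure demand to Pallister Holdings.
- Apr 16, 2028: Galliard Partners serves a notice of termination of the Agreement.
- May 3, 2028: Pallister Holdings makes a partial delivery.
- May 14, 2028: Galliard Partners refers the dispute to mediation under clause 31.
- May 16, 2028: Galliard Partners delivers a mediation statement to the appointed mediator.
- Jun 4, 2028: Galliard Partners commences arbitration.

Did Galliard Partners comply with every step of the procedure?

Yes

(1) due by Mar 7, 2028 + 21 days = Mar 28, 2028; Mar 8, 2028 is within that limit.
(2) permitted from Mar 14, 2028 + 19 days = Apr 2, 2028 onward; done Apr 6, 2028, after the minimum wait.
(3) permitted from Apr 6, 2028 + 9 days = Apr 15, 2028 onward; done Apr 16, 2028, after the minimum wait.
(4) permitted from Apr 16, 2028 + 27 days = May 13, 2028 onward; done May 14, 2028 — permitted.
(5) due by May 14, 2028 + 90 days = Aug 12, 2028; done May 16, 2028 — timely.
(6) the permitted window runs from May 16, 2028 + 17 = Jun 2, 2028 to May 16, 2028 + 61 = Jul 16, 2028; done Jun 4, 2028, which is between those dates.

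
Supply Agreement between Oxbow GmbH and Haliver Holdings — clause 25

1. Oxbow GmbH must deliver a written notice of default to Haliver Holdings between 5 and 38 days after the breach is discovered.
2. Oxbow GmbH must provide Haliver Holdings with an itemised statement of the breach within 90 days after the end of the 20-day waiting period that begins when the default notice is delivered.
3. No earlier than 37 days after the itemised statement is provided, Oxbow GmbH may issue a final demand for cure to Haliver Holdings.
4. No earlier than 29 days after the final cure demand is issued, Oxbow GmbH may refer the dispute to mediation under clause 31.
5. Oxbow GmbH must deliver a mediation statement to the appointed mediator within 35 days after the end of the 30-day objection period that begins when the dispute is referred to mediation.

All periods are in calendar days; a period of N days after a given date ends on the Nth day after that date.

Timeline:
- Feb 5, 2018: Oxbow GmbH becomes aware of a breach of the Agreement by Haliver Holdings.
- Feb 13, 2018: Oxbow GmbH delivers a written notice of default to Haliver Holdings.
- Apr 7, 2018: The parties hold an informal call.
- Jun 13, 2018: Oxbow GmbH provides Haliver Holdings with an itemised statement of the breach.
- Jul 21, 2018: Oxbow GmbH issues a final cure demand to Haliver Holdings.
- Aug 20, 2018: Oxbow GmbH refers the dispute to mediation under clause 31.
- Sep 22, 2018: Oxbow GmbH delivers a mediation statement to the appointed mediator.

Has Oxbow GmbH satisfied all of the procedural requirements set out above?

No

Step 1 — 5 and 38 days from Feb 5, 2018 (when the breach is discovered) are Feb 10, 2018 and Mar 15, 2018 respectively; done Feb 13, 2018 — within the window.
Step 2 — counting 90 days from Mar 5, 2018 (end of the 20-day waiting period, which began when the default notice is delivered on Feb 13, 2018) gives a deadline of Jun 3, 2018; done Jun 13, 2018 — 10 days late.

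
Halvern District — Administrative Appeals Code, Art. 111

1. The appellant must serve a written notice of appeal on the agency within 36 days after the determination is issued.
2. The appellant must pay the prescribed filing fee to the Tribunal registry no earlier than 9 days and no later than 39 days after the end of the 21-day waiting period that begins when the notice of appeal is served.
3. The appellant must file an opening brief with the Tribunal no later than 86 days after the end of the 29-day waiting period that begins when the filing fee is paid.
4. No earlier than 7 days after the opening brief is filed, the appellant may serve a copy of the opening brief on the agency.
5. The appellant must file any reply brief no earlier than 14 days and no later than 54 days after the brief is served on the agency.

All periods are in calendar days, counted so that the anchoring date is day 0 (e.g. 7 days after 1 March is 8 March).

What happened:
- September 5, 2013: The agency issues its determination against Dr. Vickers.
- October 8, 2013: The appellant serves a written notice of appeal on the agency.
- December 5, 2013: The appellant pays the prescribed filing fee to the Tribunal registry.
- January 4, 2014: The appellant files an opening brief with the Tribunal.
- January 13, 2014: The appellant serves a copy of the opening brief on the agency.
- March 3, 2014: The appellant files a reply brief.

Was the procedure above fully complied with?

Yes

Step 1: 36 days after September 5, 2013 (when the determination is issued) is October 11, 2013; October 8, 2013 is within that limit.
Step 2: the window is 9–39 days after October 29, 2013 (end of the 21-day waiting period, which began when the notice of appeal is served on October 8, 2013), so November 7, 2013 through December 7, 2013; December 5, 2013 falls inside that range.
Step 3: 86 days after January 3, 2014 (end of the 29-day waiting period, which began when the filing fee is paid on December 5, 2013) is March 30, 2014; January 4, 2014 is within that limit.
Step 4: the earliest permitted date is 7 days after January 4, 2014 (when the opening brief is filed), i.e. January 11, 2014; done January 13, 2014 — permitted.
Step 5: the window is 14–54 days after January 13, 2014 (when the brief is served on the agency), so January 27, 2014 through March 8, 2014; March 3, 2014 falls inside that range.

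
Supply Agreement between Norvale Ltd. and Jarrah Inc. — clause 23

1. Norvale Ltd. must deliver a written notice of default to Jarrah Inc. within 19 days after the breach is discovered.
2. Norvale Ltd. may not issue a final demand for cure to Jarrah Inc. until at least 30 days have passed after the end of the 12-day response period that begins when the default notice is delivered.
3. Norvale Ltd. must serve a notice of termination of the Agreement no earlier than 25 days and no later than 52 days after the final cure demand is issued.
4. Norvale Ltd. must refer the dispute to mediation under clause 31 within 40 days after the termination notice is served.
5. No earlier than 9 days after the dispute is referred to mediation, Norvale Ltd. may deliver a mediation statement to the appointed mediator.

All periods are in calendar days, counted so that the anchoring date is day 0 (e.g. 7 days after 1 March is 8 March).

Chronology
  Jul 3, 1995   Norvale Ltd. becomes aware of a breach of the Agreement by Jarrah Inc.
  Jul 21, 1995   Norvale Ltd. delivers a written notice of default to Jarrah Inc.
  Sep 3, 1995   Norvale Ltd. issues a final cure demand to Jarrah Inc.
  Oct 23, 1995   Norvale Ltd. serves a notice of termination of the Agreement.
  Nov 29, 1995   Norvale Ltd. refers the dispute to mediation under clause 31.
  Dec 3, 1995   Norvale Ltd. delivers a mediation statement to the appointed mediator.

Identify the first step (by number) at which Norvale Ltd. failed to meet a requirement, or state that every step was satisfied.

Step 5

(1) due by Jul 3, 1995 + 19 days = Jul 22, 1995; Jul 21, 1995 is within that limit.
(2) permitted from Aug 2, 1995 + 30 days = Sep 1, 1995 onward; done Sep 3, 1995 — permitted.
(3) the permitted window runs from Sep 3, 1995 + 25 = Sep 28, 1995 to Sep 3, 1995 + 52 = Oct 25, 1995; done Oct 23, 1995, which is between those dates.
(4) due by Oct 23, 1995 + 40 days = Dec 2, 1995; Nov 29, 1995 is within that limit.
(5) permitted from Nov 29, 1995 + 9 days = Dec 8, 1995 onward; acted on Dec 3, 1995, 5 days prematurely.
That is the first point of non-compliance.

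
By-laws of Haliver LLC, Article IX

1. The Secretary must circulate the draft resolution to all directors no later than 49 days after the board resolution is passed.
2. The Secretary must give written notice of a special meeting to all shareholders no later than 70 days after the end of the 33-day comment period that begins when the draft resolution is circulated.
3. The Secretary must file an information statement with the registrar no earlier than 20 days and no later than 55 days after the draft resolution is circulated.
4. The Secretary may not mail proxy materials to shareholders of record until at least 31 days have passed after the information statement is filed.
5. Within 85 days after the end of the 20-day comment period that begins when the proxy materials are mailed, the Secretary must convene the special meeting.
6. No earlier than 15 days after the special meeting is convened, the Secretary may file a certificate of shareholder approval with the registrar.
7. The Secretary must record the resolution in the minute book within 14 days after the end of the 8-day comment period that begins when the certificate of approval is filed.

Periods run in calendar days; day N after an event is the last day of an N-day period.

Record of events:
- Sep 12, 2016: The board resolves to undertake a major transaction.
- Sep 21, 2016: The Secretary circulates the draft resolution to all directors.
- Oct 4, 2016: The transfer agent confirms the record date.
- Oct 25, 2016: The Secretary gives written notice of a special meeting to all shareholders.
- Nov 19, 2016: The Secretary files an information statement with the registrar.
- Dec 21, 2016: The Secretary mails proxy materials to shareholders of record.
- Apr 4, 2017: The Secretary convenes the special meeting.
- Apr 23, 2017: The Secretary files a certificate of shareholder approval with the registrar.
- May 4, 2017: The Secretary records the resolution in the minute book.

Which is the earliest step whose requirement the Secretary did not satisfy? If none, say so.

Step 1 — counting 49 days from Sep 12, 2016 (when the board resolution is passed) gives a deadline of Oct 31, 2016; Sep 21, 2016 is within that limit.
Step 2 — counting 70 days from Oct 24, 2016 (end of the 33-day comment period, which began when the draft resolution is circulated on Sep 21, 2016) gives a deadline of Jan 2, 2017; completed Oct 25, 2016, before the deadline.
Step 3 — 20 and 55 days from Sep 21, 2016 (when the draft resolution is circulated) are Oct 11, 2016 and Nov 15, 2016 respectively; done Nov 19, 2016 — 4 days after the window closed.

Step 3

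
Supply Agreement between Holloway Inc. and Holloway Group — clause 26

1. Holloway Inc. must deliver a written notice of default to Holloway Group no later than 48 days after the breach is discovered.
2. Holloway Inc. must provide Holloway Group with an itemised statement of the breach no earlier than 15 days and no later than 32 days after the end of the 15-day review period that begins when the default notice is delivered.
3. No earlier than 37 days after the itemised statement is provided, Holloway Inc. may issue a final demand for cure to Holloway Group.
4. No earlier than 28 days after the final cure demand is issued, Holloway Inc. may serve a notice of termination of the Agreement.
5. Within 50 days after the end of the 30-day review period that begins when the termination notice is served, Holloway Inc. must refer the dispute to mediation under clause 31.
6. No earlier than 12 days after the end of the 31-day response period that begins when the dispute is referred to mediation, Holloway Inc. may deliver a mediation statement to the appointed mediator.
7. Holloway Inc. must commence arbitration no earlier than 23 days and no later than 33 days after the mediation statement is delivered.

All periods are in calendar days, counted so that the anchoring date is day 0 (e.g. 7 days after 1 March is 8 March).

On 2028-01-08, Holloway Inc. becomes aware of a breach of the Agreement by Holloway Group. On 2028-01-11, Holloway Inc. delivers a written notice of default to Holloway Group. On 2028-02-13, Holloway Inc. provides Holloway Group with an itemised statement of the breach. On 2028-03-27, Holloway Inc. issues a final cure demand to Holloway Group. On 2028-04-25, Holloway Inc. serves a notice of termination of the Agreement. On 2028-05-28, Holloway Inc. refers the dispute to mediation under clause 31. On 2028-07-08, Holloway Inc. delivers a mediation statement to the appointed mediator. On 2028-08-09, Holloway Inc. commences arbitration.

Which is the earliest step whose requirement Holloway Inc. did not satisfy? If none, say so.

Step 6

Step 1 — counting 48 days from 2028-01-08 (when the breach is discovered) gives a deadline of 2028-02-25; 2028-01-11 is within that limit.
Step 2 — 15 and 32 days from 2028-01-26 (end of the 15-day review period, which began when the default notice is delivered on 2028-01-11) are 2028-02-10 and 2028-02-27 respectively; done 2028-02-13, which is between those dates.
Step 3 — must wait 37 days from 2028-02-13 (when the itemised statement is provided), so not before 2028-03-21; done 2028-03-27, after the minimum wait.
Step 4 — must wait 28 days from 2028-03-27 (when the final cure demand is issued), so not before 2028-04-24; done 2028-04-25 — permitted.
Step 5 — counting 50 days from 2028-05-25 (end of the 30-day review period, which began when the termination notice is served on 2028-04-25) gives a deadline of 2028-07-14; 2028-05-28 is within that limit.
Step 6 — must wait 12 days from 2028-06-28 (end of the 31-day response period, which began when the dispute is referred to mediation on 2028-05-28), so not before 2028-07-10; acted on 2028-07-08, 2 days prematurely.
Later steps need not be reached.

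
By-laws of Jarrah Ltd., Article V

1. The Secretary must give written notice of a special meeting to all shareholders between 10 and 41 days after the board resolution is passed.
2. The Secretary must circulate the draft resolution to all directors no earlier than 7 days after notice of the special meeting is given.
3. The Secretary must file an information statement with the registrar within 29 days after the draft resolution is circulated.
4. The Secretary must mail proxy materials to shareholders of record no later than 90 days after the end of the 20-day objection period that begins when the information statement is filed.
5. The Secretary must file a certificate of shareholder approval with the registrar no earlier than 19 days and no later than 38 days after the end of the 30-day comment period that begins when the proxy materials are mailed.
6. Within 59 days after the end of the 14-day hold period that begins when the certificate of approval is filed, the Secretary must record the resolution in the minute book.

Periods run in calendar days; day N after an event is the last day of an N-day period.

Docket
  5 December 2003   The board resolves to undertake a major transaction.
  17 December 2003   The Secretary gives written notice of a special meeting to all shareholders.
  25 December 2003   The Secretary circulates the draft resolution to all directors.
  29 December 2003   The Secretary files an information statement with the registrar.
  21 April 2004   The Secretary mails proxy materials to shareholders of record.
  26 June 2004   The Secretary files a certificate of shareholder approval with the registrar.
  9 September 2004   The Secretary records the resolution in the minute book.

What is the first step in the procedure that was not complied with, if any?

Step 4

Step 1: the window is 10–41 days after 5 December 2003 (when the board resolution is passed), so 15 December 2003 through 15 January 2004; done 17 December 2003, which is between those dates.
Step 2: the earliest permitted date is 7 days after 17 December 2003 (when notice of the special meeting is given), i.e. 24 December 2003; done 25 December 2003 — permitted.
Step 3: 29 days after 25 December 2003 (when the draft resolution is circulated) is 23 January 2004; completed 29 December 2003, before the deadline.
Step 4: 90 days after 18 January 2004 (end of the 20-day objection period, which began when the information statement is filed on 29 December 2003) is 17 April 2004; 21 April 2004 misses that deadline by 4 days.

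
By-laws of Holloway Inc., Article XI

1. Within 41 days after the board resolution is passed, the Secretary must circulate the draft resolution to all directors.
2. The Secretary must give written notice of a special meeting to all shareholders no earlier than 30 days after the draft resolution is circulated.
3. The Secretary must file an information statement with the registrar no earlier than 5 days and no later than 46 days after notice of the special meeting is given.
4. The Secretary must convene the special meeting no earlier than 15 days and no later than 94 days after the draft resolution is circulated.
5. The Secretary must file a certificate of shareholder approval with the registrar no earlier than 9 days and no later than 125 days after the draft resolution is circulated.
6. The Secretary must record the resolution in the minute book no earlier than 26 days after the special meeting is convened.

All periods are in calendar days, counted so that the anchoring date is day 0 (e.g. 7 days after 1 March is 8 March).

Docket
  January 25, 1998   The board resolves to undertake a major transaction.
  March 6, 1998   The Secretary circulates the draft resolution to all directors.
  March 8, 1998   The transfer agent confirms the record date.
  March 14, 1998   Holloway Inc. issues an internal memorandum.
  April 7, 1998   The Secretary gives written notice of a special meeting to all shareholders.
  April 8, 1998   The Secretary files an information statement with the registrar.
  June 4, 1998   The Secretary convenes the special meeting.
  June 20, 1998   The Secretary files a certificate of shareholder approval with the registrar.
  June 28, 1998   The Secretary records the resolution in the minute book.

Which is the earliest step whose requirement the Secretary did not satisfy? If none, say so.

Step 3

(1) due by January 25, 1998 + 41 days = March 7, 1998; completed March 6, 1998, before the deadline.
(2) permitted from March 6, 1998 + 30 days = April 5, 1998 onward; April 7, 1998 is on or after that date.
(3) the permitted window runs from April 7, 1998 + 5 = April 12, 1998 to April 7, 1998 + 46 = May 23, 1998; done April 8, 1998 — 4 days before the window opened.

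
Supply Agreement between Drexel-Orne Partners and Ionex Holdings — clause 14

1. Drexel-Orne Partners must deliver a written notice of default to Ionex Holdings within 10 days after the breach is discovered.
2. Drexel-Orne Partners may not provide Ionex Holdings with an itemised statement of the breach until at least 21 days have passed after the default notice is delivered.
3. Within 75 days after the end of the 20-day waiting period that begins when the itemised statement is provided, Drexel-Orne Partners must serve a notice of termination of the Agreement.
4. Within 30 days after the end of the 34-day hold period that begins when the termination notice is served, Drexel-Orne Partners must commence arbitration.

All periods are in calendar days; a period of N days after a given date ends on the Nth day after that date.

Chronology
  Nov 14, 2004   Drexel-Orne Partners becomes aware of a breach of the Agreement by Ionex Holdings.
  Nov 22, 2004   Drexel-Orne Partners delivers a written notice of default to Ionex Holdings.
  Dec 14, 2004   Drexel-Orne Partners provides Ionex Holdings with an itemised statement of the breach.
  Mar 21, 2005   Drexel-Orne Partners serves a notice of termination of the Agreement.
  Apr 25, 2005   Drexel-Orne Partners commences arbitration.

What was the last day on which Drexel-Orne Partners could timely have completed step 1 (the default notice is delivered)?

Nov 24, 2004

Step 1 runs from Nov 14, 2004, when the breach is discovered. 10 days after Nov 14, 2004 is Nov 24, 2004.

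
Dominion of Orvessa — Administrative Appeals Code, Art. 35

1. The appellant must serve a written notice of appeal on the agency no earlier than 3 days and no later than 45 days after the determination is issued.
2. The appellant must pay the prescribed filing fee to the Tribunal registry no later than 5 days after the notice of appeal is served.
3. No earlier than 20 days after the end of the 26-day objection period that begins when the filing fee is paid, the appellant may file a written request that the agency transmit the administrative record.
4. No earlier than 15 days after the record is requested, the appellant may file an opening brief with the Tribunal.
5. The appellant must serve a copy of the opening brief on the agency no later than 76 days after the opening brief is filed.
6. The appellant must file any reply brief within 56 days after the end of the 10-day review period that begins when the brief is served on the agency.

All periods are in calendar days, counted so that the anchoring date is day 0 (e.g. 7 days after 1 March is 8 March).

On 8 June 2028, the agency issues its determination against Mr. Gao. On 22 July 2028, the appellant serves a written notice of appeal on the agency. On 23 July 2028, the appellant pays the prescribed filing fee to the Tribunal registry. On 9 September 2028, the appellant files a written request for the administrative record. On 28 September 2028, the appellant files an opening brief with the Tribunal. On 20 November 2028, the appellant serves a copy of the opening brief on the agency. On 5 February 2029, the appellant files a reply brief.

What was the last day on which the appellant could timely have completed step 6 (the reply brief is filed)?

The brief is served on the agency on 20 November 2028; the 10-day review period therefore ends 30 November 2028, and step 6 runs from that date. 56 days after 30 November 2028 is 25 January 2029.

25 January 2029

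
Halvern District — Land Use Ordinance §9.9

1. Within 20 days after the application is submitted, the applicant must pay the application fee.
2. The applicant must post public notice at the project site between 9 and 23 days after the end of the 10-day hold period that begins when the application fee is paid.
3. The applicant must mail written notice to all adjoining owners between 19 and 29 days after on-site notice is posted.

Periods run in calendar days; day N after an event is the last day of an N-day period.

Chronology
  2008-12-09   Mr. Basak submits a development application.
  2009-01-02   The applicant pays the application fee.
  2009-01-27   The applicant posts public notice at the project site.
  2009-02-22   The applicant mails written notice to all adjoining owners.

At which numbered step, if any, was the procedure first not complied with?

Step 1: 20 days after 2008-12-09 (when the application is submitted) is 2008-12-29; not done until 2009-01-02, 4 days after the deadline.
The analysis stops there.

Step 1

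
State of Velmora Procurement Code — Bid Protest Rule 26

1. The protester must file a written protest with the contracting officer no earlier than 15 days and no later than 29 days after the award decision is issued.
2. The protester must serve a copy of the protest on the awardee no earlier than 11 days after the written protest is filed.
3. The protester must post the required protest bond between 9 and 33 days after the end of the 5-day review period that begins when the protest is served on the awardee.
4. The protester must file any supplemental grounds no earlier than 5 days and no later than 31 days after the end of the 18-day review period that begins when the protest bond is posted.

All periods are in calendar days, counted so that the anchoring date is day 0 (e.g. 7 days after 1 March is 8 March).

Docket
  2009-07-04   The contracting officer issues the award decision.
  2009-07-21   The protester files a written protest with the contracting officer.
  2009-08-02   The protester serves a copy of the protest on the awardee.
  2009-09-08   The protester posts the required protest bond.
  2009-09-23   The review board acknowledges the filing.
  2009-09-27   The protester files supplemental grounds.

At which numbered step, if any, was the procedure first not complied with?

Step 4

Step 1 — 15 and 29 days from 2009-07-04 (when the award decision is issued) are 2009-07-19 and 2009-08-02 respectively; done 2009-07-21 — within the window.
Step 2 — must wait 11 days from 2009-07-21 (when the written protest is filed), so not before 2009-08-01; done 2009-08-02 — permitted.
Step 3 — 9 and 33 days from 2009-08-07 (end of the 5-day review period, which began when the protest is served on the awardee on 2009-08-02) are 2009-08-16 and 2009-09-09 respectively; done 2009-09-08, which is between those dates.
Step 4 — 5 and 31 days from 2009-09-26 (end of the 18-day review period, which began when the protest bond is posted on 2009-09-08) are 2009-10-01 and 2009-10-27 respectively; 2009-09-27 is 4 days too early.
The procedure was therefore not followed at step 4.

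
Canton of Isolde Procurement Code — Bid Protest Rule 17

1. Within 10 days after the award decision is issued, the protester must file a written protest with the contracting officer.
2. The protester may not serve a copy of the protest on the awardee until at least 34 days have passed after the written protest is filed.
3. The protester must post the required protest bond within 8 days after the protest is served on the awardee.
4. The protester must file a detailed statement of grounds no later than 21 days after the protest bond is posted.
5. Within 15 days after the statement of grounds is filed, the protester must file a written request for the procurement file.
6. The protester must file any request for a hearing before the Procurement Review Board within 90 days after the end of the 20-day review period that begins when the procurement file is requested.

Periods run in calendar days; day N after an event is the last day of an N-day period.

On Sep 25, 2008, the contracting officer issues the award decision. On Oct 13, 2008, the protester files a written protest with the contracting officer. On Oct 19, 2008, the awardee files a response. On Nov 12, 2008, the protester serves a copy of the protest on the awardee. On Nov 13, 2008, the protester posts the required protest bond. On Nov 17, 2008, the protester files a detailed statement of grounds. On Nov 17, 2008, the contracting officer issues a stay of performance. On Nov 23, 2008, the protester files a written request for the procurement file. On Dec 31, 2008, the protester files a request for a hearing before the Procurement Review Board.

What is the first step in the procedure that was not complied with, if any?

Step 1

Step 1: 10 days after Sep 25, 2008 (when the award decision is issued) is Oct 5, 2008; done Oct 13, 2008 — 8 days late.
No need to go further; step 1 was not satisfied.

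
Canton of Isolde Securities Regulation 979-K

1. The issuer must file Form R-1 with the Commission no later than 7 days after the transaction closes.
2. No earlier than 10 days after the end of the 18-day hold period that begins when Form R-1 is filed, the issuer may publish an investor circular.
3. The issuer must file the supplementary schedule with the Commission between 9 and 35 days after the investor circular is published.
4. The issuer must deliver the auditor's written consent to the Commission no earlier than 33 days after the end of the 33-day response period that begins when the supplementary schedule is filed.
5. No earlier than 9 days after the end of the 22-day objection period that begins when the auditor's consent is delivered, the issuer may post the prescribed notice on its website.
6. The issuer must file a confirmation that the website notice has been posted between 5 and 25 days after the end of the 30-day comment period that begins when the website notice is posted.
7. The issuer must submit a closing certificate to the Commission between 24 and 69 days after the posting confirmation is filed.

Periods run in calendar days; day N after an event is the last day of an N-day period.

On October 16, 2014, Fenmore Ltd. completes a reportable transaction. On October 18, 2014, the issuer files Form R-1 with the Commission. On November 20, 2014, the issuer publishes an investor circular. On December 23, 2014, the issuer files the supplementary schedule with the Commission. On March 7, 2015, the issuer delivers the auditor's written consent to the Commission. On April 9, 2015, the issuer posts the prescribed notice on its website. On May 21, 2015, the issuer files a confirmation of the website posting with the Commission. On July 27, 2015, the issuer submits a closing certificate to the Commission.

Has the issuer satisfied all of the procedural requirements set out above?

Yes

(1) due by October 16, 2014 + 7 days = October 23, 2014; October 18, 2014 is within that limit.
(2) permitted from November 5, 2014 + 10 days = November 15, 2014 onward; November 20, 2014 is on or after that date.
(3) the permitted window runs from November 20, 2014 + 9 = November 29, 2014 to November 20, 2014 + 35 = December 25, 2014; done December 23, 2014, which is between those dates.
(4) permitted from January 25, 2015 + 33 days = February 27, 2015 onward; done March 7, 2015 — permitted.
(5) permitted from March 29, 2015 + 9 days = April 7, 2015 onward; April 9, 2015 is on or after that date.
(6) the permitted window runs from May 9, 2015 + 5 = May 14, 2015 to May 9, 2015 + 25 = June 3, 2015; done May 21, 2015, which is between those dates.
(7) the permitted window runs from May 21, 2015 + 24 = June 14, 2015 to May 21, 2015 + 69 = July 29, 2015; done July 27, 2015, which is between those dates.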